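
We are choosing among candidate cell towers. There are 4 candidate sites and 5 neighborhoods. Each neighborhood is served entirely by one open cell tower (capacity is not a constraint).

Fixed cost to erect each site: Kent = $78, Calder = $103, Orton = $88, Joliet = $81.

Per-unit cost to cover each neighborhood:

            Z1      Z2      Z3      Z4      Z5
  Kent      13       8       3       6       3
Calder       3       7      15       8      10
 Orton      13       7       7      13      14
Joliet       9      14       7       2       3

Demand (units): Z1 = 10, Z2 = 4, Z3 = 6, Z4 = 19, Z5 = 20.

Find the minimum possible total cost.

Minimum total cost: 367

For any fixed open set, each neighborhood goes to its cheapest open site; total = fixed + service.
{Joliet}: Z1→Joliet 9·10=90, Z2→Joliet 14·4=56, Z3→Joliet 7·6=42, Z4→Joliet 2·19=38, Z5→Joliet 3·20=60. Service 286; fixed 81; total 367.
{Calder, Joliet}: service 198 + fixed 184 = 382
{Kent, Joliet}: Z1→Joliet 9·10=90, Z2→Kent 8·4=32, Z3→Kent 3·6=18, Z4→Joliet 2·19=38, Z5→Kent 3·20=60. Service 238; fixed 159; total 397.
{Kent, Calder, Orton, Joliet}: service 174 + fixed 350 = 524
No other subset beats 367.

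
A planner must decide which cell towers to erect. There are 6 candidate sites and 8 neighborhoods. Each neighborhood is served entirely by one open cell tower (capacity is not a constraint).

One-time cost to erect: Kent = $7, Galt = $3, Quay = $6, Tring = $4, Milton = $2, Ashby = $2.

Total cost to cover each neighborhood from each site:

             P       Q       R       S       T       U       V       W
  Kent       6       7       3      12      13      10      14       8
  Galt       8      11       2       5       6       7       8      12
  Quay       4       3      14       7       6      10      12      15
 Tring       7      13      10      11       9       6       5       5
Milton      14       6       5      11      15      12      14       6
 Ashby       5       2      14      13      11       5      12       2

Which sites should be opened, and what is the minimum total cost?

For any fixed open set, each neighborhood goes to its cheapest open site; total = fixed + service.
{Galt, Ashby}: P→Ashby 5, Q→Ashby 2, R→Galt 2, S→Galt 5, T→Galt 6, U→Ashby 5, V→Galt 8, W→Ashby 2. Service 35; fixed 5; total 40.
{Galt, Tring, Ashby}: P→Ashby 5, Q→Ashby 2, R→Galt 2, S→Galt 5, T→Galt 6, U→Ashby 5, V→Tring 5, W→Ashby 2. Service 32; fixed 9; total 41.
{Galt, Milton, Ashby}: service 35 + fixed 7 = 42
{Kent, Galt, Quay, Tring, Milton, Ashby}: service 31 + fixed 24 = 55
No other subset beats 40.

Open Galt and Ashby; minimum total cost 40.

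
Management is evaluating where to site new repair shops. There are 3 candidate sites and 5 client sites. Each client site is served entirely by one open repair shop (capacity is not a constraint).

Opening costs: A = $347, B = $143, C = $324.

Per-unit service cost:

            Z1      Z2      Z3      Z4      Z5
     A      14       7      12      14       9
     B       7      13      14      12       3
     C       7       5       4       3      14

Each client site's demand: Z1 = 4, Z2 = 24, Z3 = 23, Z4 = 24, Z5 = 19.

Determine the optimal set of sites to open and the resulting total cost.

For any fixed open set, each client site goes to its cheapest open site; total = fixed + service.
{B, C}: Z1→B 7·4=28, Z2→C 5·24=120, Z3→C 4·23=92, Z4→C 3·24=72, Z5→B 3·19=57. Service 369; fixed 467; total 836.
{C}: service 578 + fixed 324 = 902
{B}: Z1→B 7·4=28, Z2→B 13·24=312, Z3→B 14·23=322, Z4→B 12·24=288, Z5→B 3·19=57. Service 1007; fixed 143; total 1150.
{A, B, C}: service 369 + fixed 814 = 1183
No other subset beats 836.

Open B and C; minimum total cost 836.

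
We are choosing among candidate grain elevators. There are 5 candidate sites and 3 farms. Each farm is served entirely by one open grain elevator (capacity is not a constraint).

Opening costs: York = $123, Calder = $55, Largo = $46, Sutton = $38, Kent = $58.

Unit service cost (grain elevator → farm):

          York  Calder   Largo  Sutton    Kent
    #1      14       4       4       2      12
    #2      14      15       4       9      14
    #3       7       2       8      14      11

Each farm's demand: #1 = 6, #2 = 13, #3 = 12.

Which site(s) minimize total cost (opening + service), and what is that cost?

For any fixed open set, each farm goes to its cheapest open site; total = fixed + service.
{Calder, Largo}: #1→Calder 4·6=24, #2→Largo 4·13=52, #3→Calder 2·12=24. Service 100; fixed 101; total 201.
{Largo}: #1→Largo 4·6=24, #2→Largo 4·13=52, #3→Largo 8·12=96. Service 172; fixed 46; total 218.
{Calder, Largo, Sutton}: service 88 + fixed 139 = 227
{York, Calder, Largo, Sutton, Kent}: service 88 + fixed 320 = 408
No other subset beats 201.

Open Calder and Largo; minimum total cost 201.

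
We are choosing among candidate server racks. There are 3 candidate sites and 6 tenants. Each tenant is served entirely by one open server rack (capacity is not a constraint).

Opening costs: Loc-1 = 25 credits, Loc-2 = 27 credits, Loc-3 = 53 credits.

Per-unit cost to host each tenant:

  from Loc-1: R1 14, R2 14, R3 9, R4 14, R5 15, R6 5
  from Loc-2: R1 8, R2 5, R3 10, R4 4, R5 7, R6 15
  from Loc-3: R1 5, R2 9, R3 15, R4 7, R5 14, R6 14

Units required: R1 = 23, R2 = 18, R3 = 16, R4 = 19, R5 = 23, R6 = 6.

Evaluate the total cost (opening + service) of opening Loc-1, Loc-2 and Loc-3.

Total cost: 721

Each tenant is assigned to its cheapest site among the open ones.
{Loc-1, Loc-2, Loc-3}: R1→Loc-3 5·23=115, R2→Loc-2 5·18=90, R3→Loc-1 9·16=144, R4→Loc-2 4·19=76, R5→Loc-2 7·23=161, R6→Loc-1 5·6=30. Service 616; fixed 105; total 721.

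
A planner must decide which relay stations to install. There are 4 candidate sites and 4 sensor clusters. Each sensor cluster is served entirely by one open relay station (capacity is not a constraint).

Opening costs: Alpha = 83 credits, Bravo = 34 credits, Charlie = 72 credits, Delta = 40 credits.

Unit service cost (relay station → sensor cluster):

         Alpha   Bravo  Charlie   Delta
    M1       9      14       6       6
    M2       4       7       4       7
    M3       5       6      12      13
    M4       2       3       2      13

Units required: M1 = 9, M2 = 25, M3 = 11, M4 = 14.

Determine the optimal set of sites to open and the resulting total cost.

For any fixed open set, each sensor cluster goes to its cheapest open site; total = fixed + service.
{Alpha}: M1→Alpha 9·9=81, M2→Alpha 4·25=100, M3→Alpha 5·11=55, M4→Alpha 2·14=28. Service 264; fixed 83; total 347.
{Bravo, Charlie}: M1→Charlie 6·9=54, M2→Charlie 4·25=100, M3→Bravo 6·11=66, M4→Charlie 2·14=28. Service 248; fixed 106; total 354.
{Alpha, Delta}: service 237 + fixed 123 = 360
{Alpha, Bravo, Charlie, Delta}: service 237 + fixed 229 = 466
No other subset beats 347.

Open Alpha only; minimum total cost 347.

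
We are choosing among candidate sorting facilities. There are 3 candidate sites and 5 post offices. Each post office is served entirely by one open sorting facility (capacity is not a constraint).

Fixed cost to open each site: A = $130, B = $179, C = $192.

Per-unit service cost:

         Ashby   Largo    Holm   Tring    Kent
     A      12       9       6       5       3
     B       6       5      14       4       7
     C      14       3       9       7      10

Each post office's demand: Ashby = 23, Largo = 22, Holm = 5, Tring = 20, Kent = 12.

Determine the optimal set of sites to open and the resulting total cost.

For any fixed open set, each post office goes to its cheapest open site; total = fixed + service.
{B}: Ashby→B 6·23=138, Largo→B 5·22=110, Holm→B 14·5=70, Tring→B 4·20=80, Kent→B 7·12=84. Service 482; fixed 179; total 661.
{A, B}: service 394 + fixed 309 = 703
{A}: Ashby→A 12·23=276, Largo→A 9·22=198, Holm→A 6·5=30, Tring→A 5·20=100, Kent→A 3·12=36. Service 640; fixed 130; total 770.
{A, B, C}: service 350 + fixed 501 = 851
No other subset beats 661.

Open B only; minimum total cost 661.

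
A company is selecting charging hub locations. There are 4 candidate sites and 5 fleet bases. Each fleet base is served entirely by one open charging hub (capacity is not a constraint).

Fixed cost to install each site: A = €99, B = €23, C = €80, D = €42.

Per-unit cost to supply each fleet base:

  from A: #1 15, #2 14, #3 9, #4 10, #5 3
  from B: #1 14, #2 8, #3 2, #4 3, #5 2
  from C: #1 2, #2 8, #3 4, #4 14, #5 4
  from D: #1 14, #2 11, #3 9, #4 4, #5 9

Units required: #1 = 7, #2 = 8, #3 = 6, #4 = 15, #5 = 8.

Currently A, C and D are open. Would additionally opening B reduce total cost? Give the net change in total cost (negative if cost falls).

Current service cost with {A, C, D}: 186.
Adding B: each fleet base re-picks its cheapest; new service cost 151, saving 35.
Extra fixed cost: 23. Net change = 23 − 35 = -12.
(Totals: 407 → 395.)

Yes — net change −12 (cost falls by 12).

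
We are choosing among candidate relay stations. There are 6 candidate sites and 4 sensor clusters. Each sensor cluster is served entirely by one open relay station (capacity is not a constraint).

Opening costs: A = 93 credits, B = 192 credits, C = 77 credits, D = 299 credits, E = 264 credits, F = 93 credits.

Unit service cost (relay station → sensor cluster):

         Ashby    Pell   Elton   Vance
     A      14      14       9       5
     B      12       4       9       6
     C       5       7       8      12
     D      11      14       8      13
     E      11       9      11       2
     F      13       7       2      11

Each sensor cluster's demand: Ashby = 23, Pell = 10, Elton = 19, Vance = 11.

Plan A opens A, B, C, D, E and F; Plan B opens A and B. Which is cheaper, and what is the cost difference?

Plan B is cheaper by 406.

Plan A: {A, B, C, D, E, F}: Ashby→C 5·23=115, Pell→B 4·10=40, Elton→F 2·19=38, Vance→E 2·11=22. Service 215; fixed 1018; total 1233.
Plan B: {A, B}: Ashby→B 12·23=276, Pell→B 4·10=40, Elton→A 9·19=171, Vance→A 5·11=55. Service 542; fixed 285; total 827.
Difference: |1233 − 827| = 406.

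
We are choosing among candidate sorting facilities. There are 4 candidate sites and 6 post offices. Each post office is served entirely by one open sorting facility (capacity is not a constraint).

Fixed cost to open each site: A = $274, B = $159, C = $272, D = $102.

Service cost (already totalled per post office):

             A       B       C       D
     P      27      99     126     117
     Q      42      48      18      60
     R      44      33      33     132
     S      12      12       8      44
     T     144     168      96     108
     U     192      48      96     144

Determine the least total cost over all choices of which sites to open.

For any fixed open set, each post office goes to its cheapest open site; total = fixed + service.
{B}: P→B 99, Q→B 48, R→B 33, S→B 12, T→B 168, U→B 48. Service 408; fixed 159; total 567.
{B, D}: P→B 99, Q→B 48, R→B 33, S→B 12, T→D 108, U→B 48. Service 348; fixed 261; total 609.
{C}: P→C 126, Q→C 18, R→C 33, S→C 8, T→C 96, U→C 96. Service 377; fixed 272; total 649.
{A, B, C, D}: P→A 27, Q→C 18, R→B 33, S→C 8, T→C 96, U→B 48. Service 230; fixed 807; total 1037.
(All 15 nonempty subsets were checked; B only is lowest.)

Minimum total cost: 567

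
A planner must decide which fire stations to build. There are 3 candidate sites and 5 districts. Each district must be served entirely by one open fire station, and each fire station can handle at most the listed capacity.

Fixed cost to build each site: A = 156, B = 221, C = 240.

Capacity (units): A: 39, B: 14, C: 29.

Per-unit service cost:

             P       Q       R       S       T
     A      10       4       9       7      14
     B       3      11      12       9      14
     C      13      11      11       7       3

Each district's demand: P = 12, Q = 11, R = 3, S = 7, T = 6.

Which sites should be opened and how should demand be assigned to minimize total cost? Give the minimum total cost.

Minimum total cost: 480

Open {A}: P→A 10·12=120, Q→A 4·11=44, R→A 9·3=27, S→A 7·7=49, T→A 14·6=84.
Loads: A carries 39/39. Service 324; fixed 156; total 480.
Next best feasible plan costs 617.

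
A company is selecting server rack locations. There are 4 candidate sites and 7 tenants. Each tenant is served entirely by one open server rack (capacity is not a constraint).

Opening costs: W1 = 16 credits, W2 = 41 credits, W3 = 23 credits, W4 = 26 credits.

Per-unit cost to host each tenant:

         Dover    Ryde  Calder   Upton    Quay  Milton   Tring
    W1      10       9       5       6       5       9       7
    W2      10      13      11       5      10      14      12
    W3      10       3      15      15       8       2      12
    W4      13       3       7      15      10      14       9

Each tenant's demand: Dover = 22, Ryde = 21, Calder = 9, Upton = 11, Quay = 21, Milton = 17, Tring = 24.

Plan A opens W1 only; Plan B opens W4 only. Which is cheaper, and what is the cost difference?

Plan A is cheaper by 305.

Plan A: {W1}: Dover→W1 10·22=220, Ryde→W1 9·21=189, Calder→W1 5·9=45, Upton→W1 6·11=66, Quay→W1 5·21=105, Milton→W1 9·17=153, Tring→W1 7·24=168. Service 946; fixed 16; total 962.
Plan B: {W4}: Dover→W4 13·22=286, Ryde→W4 3·21=63, Calder→W4 7·9=63, Upton→W4 15·11=165, Quay→W4 10·21=210, Milton→W4 14·17=238, Tring→W4 9·24=216. Service 1241; fixed 26; total 1267.
Difference: |962 − 1267| = 305.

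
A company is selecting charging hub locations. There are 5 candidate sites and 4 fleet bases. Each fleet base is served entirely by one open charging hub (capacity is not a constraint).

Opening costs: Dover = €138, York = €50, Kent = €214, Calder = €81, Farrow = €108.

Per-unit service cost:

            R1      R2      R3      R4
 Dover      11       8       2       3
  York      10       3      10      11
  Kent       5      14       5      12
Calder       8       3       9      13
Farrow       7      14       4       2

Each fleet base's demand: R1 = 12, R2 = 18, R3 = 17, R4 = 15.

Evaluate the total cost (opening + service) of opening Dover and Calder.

Total cost: 448

Each fleet base is assigned to its cheapest site among the open ones.
{Dover, Calder}: R1→Calder 8·12=96, R2→Calder 3·18=54, R3→Dover 2·17=34, R4→Dover 3·15=45. Service 229; fixed 219; total 448.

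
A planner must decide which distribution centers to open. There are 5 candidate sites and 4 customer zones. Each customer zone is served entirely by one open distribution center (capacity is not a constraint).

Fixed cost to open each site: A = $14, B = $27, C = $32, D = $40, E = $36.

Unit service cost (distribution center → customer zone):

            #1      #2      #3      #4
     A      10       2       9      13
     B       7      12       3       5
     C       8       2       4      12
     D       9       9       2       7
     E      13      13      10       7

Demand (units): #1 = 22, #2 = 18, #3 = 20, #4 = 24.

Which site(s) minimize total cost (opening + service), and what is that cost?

For any fixed open set, each customer zone goes to its cheapest open site; total = fixed + service.
{A, B}: #1→B 7·22=154, #2→A 2·18=36, #3→B 3·20=60, #4→B 5·24=120. Service 370; fixed 41; total 411.
{B, C}: #1→B 7·22=154, #2→C 2·18=36, #3→B 3·20=60, #4→B 5·24=120. Service 370; fixed 59; total 429.
{A, B, D}: service 350 + fixed 81 = 431
{A, B, C, D, E}: #1→B 7·22=154, #2→A 2·18=36, #3→D 2·20=40, #4→B 5·24=120. Service 350; fixed 149; total 499.
No other subset beats 411.

Open A and B; minimum total cost 411.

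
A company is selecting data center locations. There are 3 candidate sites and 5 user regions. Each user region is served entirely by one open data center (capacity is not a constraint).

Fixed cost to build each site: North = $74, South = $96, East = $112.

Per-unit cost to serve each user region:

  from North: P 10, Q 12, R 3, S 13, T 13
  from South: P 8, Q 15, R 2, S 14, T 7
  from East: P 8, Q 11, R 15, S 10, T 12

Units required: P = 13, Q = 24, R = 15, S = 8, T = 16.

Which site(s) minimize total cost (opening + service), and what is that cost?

For any fixed open set, each user region goes to its cheapest open site; total = fixed + service.
{South, East}: P→South 8·13=104, Q→East 11·24=264, R→South 2·15=30, S→East 10·8=80, T→South 7·16=112. Service 590; fixed 208; total 798.
{North, South}: P→South 8·13=104, Q→North 12·24=288, R→South 2·15=30, S→North 13·8=104, T→South 7·16=112. Service 638; fixed 170; total 808.
{South}: service 718 + fixed 96 = 814
{North, South, East}: service 590 + fixed 282 = 872
No other subset beats 798.

Open South and East; minimum total cost 798.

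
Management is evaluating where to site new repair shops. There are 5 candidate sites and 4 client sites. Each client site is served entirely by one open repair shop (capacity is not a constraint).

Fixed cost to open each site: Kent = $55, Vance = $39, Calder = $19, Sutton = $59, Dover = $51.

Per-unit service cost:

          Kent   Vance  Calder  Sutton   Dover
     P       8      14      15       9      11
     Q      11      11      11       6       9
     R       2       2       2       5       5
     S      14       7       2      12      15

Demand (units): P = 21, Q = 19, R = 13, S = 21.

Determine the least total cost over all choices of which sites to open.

Minimum total cost: 449

For any fixed open set, each client site goes to its cheapest open site; total = fixed + service.
{Calder, Sutton}: P→Sutton 9·21=189, Q→Sutton 6·19=114, R→Calder 2·13=26, S→Calder 2·21=42. Service 371; fixed 78; total 449.
{Kent, Calder, Sutton}: P→Kent 8·21=168, Q→Sutton 6·19=114, R→Kent 2·13=26, S→Calder 2·21=42. Service 350; fixed 133; total 483.
{Vance, Calder, Sutton}: service 371 + fixed 117 = 488
{Kent, Vance, Calder, Sutton, Dover}: P→Kent 8·21=168, Q→Sutton 6·19=114, R→Kent 2·13=26, S→Calder 2·21=42. Service 350; fixed 223; total 573.
No other subset beats 449.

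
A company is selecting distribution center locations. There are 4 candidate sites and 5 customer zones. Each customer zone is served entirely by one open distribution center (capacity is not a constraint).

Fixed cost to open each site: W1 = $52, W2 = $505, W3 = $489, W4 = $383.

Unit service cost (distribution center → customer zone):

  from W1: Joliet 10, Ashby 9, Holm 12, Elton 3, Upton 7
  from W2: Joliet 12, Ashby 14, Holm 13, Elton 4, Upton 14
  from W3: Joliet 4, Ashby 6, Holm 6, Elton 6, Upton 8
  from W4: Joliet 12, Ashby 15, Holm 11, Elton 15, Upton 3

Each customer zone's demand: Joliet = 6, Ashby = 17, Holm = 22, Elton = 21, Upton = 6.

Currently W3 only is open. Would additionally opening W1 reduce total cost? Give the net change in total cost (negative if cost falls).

Current service cost with {W3}: 432.
Adding W1: each customer zone re-picks its cheapest; new service cost 363, saving 69.
Extra fixed cost: 52. Net change = 52 − 69 = -17.
(Totals: 921 → 904.)

Yes — net change −17 (cost falls by 17).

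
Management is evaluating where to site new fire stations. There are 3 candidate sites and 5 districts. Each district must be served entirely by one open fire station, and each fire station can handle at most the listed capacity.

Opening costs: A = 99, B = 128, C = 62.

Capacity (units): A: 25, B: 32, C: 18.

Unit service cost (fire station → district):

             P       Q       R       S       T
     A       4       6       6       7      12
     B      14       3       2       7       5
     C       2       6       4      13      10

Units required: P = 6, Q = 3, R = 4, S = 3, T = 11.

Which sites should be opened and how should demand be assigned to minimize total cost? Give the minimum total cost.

Minimum total cost: 295

Open {B, C}: P→C 2·6=12, Q→B 3·3=9, R→B 2·4=8, S→B 7·3=21, T→B 5·11=55.
Loads: B carries 21/32, C carries 6/18. Service 105; fixed 190; total 295.
Next best feasible plan costs 303.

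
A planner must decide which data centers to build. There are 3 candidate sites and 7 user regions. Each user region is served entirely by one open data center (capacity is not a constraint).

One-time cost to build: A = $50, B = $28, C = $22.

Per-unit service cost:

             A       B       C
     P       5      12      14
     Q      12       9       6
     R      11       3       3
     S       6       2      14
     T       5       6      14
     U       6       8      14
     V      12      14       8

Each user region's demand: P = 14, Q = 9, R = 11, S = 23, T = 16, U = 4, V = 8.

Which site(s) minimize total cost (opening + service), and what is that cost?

Open A, B and C; minimum total cost 471.

For any fixed open set, each user region goes to its cheapest open site; total = fixed + service.
{A, B, C}: P→A 5·14=70, Q→C 6·9=54, R→B 3·11=33, S→B 2·23=46, T→A 5·16=80, U→A 6·4=24, V→C 8·8=64. Service 371; fixed 100; total 471.
{A, B}: P→A 5·14=70, Q→B 9·9=81, R→B 3·11=33, S→B 2·23=46, T→A 5·16=80, U→A 6·4=24, V→A 12·8=96. Service 430; fixed 78; total 508.
{A, C}: service 463 + fixed 72 = 535
{C}: P→C 14·14=196, Q→C 6·9=54, R→C 3·11=33, S→C 14·23=322, T→C 14·16=224, U→C 14·4=56, V→C 8·8=64. Service 949; fixed 22; total 971.
No other subset beats 471.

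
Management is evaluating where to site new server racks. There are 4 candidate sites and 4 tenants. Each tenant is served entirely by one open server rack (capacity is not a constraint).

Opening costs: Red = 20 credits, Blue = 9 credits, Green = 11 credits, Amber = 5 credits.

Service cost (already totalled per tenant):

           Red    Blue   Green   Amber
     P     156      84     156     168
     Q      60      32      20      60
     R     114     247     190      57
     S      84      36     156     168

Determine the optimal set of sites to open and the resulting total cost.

For any fixed open set, each tenant goes to its cheapest open site; total = fixed + service.
{Blue, Green, Amber}: P→Blue 84, Q→Green 20, R→Amber 57, S→Blue 36. Service 197; fixed 25; total 222.
{Blue, Amber}: P→Blue 84, Q→Blue 32, R→Amber 57, S→Blue 36. Service 209; fixed 14; total 223.
{Red, Blue, Green, Amber}: P→Blue 84, Q→Green 20, R→Amber 57, S→Blue 36. Service 197; fixed 45; total 242.
{Amber}: service 453 + fixed 5 = 458
No other subset beats 222.

Open Blue, Green and Amber; minimum total cost 222.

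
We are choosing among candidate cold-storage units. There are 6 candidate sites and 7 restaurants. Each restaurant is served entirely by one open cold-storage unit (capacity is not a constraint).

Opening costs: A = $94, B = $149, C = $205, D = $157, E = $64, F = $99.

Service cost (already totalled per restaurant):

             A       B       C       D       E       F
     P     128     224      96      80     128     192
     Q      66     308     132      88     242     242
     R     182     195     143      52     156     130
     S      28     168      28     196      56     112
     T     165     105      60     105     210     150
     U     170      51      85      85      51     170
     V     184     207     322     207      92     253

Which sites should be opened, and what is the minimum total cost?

Open D and E; minimum total cost 745.

For any fixed open set, each restaurant goes to its cheapest open site; total = fixed + service.
{D, E}: P→D 80, Q→D 88, R→D 52, S→E 56, T→D 105, U→E 51, V→E 92. Service 524; fixed 221; total 745.
{A, D, E}: service 474 + fixed 315 = 789
{A, E}: P→A 128, Q→A 66, R→E 156, S→A 28, T→A 165, U→E 51, V→E 92. Service 686; fixed 158; total 844.
{A, B, C, D, E, F}: service 429 + fixed 768 = 1197
No other subset beats 745.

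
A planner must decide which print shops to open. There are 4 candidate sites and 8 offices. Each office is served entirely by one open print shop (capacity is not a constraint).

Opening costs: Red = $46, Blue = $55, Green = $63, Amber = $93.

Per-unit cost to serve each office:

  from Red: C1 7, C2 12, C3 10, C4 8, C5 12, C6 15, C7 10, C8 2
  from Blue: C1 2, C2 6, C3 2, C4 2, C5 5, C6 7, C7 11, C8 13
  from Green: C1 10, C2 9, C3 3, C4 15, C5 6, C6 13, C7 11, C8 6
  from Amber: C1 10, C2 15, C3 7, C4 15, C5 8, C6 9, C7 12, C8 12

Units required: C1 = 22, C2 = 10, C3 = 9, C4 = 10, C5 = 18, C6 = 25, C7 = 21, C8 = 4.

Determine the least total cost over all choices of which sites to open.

For any fixed open set, each office goes to its cheapest open site; total = fixed + service.
{Red, Blue}: C1→Blue 2·22=44, C2→Blue 6·10=60, C3→Blue 2·9=18, C4→Blue 2·10=20, C5→Blue 5·18=90, C6→Blue 7·25=175, C7→Red 10·21=210, C8→Red 2·4=8. Service 625; fixed 101; total 726.
{Blue}: service 690 + fixed 55 = 745
{Blue, Green}: C1→Blue 2·22=44, C2→Blue 6·10=60, C3→Blue 2·9=18, C4→Blue 2·10=20, C5→Blue 5·18=90, C6→Blue 7·25=175, C7→Blue 11·21=231, C8→Green 6·4=24. Service 662; fixed 118; total 780.
{Red, Blue, Green, Amber}: service 625 + fixed 257 = 882
No other subset beats 726.

Minimum total cost: 726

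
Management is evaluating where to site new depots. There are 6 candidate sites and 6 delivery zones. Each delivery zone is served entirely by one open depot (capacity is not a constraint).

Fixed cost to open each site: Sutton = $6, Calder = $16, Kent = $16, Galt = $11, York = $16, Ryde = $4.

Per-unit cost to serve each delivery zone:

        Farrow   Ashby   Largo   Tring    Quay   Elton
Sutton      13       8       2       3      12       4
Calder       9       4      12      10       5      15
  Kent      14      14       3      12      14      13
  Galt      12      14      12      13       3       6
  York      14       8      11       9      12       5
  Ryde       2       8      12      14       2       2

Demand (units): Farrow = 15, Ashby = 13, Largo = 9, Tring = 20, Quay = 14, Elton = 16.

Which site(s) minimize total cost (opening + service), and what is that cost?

For any fixed open set, each delivery zone goes to its cheapest open site; total = fixed + service.
{Sutton, Calder, Ryde}: Farrow→Ryde 2·15=30, Ashby→Calder 4·13=52, Largo→Sutton 2·9=18, Tring→Sutton 3·20=60, Quay→Ryde 2·14=28, Elton→Ryde 2·16=32. Service 220; fixed 26; total 246.
{Sutton, Calder, Galt, Ryde}: Farrow→Ryde 2·15=30, Ashby→Calder 4·13=52, Largo→Sutton 2·9=18, Tring→Sutton 3·20=60, Quay→Ryde 2·14=28, Elton→Ryde 2·16=32. Service 220; fixed 37; total 257.
{Sutton, Calder, Kent, Ryde}: Farrow→Ryde 2·15=30, Ashby→Calder 4·13=52, Largo→Sutton 2·9=18, Tring→Sutton 3·20=60, Quay→Ryde 2·14=28, Elton→Ryde 2·16=32. Service 220; fixed 42; total 262.
{Sutton, Calder, Kent, Galt, York, Ryde}: Farrow→Ryde 2·15=30, Ashby→Calder 4·13=52, Largo→Sutton 2·9=18, Tring→Sutton 3·20=60, Quay→Ryde 2·14=28, Elton→Ryde 2·16=32. Service 220; fixed 69; total 289.
No other subset beats 246.

Open Sutton, Calder and Ryde; minimum total cost 246.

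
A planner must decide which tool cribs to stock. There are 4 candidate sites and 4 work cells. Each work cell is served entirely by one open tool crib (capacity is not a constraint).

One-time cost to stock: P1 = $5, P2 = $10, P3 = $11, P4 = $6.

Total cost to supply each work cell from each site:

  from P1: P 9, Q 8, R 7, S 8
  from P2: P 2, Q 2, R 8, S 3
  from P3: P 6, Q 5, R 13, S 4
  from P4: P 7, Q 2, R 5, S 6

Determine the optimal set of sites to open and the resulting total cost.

For any fixed open set, each work cell goes to its cheapest open site; total = fixed + service.
{P2}: P→P2 2, Q→P2 2, R→P2 8, S→P2 3. Service 15; fixed 10; total 25.
{P4}: service 20 + fixed 6 = 26
{P2, P4}: P→P2 2, Q→P2 2, R→P4 5, S→P2 3. Service 12; fixed 16; total 28.
{P1, P2, P3, P4}: P→P2 2, Q→P2 2, R→P4 5, S→P2 3. Service 12; fixed 32; total 44.
(All 15 nonempty subsets were checked; P2 only is lowest.)

Open P2 only; minimum total cost 25.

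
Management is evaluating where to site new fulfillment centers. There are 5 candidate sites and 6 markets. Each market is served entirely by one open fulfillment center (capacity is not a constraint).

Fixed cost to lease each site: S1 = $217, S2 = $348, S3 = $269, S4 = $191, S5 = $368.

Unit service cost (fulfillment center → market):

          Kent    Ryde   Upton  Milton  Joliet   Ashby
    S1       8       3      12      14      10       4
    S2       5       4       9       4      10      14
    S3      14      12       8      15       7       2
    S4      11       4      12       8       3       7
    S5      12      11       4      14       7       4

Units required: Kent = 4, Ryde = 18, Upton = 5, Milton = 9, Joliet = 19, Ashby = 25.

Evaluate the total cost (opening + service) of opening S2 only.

Total cost: 1061

Each market is assigned to its cheapest site among the open ones.
{S2}: Kent→S2 5·4=20, Ryde→S2 4·18=72, Upton→S2 9·5=45, Milton→S2 4·9=36, Joliet→S2 10·19=190, Ashby→S2 14·25=350. Service 713; fixed 348; total 1061.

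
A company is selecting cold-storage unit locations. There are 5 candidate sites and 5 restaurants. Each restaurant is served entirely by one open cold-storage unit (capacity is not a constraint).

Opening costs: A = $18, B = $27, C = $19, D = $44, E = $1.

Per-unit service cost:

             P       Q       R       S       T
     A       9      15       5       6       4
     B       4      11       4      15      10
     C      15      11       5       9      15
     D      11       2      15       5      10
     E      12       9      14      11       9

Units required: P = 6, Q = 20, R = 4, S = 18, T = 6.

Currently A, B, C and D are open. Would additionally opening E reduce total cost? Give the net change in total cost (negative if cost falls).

Current service cost with {A, B, C, D}: 194.
Adding E: each restaurant re-picks its cheapest; new service cost 194, saving 0.
Extra fixed cost: 1. Net change = 1 − 0 = 1.
(Totals: 302 → 303.)

No — net change +1 (cost rises by 1).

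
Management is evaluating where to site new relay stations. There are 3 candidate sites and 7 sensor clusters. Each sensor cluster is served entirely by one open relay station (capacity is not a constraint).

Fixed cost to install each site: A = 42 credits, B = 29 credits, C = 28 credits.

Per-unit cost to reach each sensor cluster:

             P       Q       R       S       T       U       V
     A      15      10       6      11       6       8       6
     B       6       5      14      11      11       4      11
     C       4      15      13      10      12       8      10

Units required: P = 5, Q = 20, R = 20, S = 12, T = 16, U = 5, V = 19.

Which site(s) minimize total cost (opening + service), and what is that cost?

Open A and B; minimum total cost 683.

For any fixed open set, each sensor cluster goes to its cheapest open site; total = fixed + service.
{A, B}: P→B 6·5=30, Q→B 5·20=100, R→A 6·20=120, S→A 11·12=132, T→A 6·16=96, U→B 4·5=20, V→A 6·19=114. Service 612; fixed 71; total 683.
{A, B, C}: P→C 4·5=20, Q→B 5·20=100, R→A 6·20=120, S→C 10·12=120, T→A 6·16=96, U→B 4·5=20, V→A 6·19=114. Service 590; fixed 99; total 689.
{A, C}: P→C 4·5=20, Q→A 10·20=200, R→A 6·20=120, S→C 10·12=120, T→A 6·16=96, U→A 8·5=40, V→A 6·19=114. Service 710; fixed 70; total 780.
{C}: service 1122 + fixed 28 = 1150
No other subset beats 683.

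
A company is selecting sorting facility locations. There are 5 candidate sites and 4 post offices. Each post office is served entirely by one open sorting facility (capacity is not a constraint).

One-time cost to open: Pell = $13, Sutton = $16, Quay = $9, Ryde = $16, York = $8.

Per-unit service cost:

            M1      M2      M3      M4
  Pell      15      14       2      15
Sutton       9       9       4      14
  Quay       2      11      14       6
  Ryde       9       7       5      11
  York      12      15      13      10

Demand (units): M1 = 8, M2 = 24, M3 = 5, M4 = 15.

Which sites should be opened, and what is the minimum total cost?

For any fixed open set, each post office goes to its cheapest open site; total = fixed + service.
{Pell, Quay, Ryde}: M1→Quay 2·8=16, M2→Ryde 7·24=168, M3→Pell 2·5=10, M4→Quay 6·15=90. Service 284; fixed 38; total 322.
{Quay, Ryde}: service 299 + fixed 25 = 324
{Pell, Quay, Ryde, York}: service 284 + fixed 46 = 330
{Pell, Sutton, Quay, Ryde, York}: M1→Quay 2·8=16, M2→Ryde 7·24=168, M3→Pell 2·5=10, M4→Quay 6·15=90. Service 284; fixed 62; total 346.
No other subset beats 322.

Open Pell, Quay and Ryde; minimum total cost 322.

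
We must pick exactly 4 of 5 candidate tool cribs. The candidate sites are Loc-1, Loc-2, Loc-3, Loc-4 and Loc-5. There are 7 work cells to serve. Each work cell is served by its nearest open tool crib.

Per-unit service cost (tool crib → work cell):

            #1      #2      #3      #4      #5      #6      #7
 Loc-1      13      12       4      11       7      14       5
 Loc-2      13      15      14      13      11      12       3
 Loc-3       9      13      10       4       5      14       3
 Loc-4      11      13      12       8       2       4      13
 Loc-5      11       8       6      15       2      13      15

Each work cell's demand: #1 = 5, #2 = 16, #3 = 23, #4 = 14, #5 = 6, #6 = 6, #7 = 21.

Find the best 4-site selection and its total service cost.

Choose Loc-1, Loc-3, Loc-4 and Loc-5; total service cost 420.

With exactly 4 open, each work cell uses its cheapest among the chosen.
{Loc-1, Loc-3, Loc-4, Loc-5}: #1→Loc-3 9·5=45, #2→Loc-5 8·16=128, #3→Loc-1 4·23=92, #4→Loc-3 4·14=56, #5→Loc-4 2·6=12, #6→Loc-4 4·6=24, #7→Loc-3 3·21=63. Service cost 420.
{Loc-2, Loc-3, Loc-4, Loc-5}: service cost 466
{Loc-1, Loc-2, Loc-3, Loc-5}: service cost 468
Among all 5 size-4 choices, {Loc-1, Loc-3, Loc-4, Loc-5} is lowest.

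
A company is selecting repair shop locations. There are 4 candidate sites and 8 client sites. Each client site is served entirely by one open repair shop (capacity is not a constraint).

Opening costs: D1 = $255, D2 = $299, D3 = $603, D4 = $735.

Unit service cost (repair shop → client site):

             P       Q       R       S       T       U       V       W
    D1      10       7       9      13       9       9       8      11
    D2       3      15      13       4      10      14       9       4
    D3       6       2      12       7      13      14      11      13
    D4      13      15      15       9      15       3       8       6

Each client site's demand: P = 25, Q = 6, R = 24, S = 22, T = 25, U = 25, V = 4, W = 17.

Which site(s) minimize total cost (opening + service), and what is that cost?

Open D1 and D2; minimum total cost 1525.

For any fixed open set, each client site goes to its cheapest open site; total = fixed + service.
{D1, D2}: P→D2 3·25=75, Q→D1 7·6=42, R→D1 9·24=216, S→D2 4·22=88, T→D1 9·25=225, U→D1 9·25=225, V→D1 8·4=32, W→D2 4·17=68. Service 971; fixed 554; total 1525.
{D2}: service 1269 + fixed 299 = 1568
{D1}: P→D1 10·25=250, Q→D1 7·6=42, R→D1 9·24=216, S→D1 13·22=286, T→D1 9·25=225, U→D1 9·25=225, V→D1 8·4=32, W→D1 11·17=187. Service 1463; fixed 255; total 1718.
{D1, D2, D3, D4}: P→D2 3·25=75, Q→D3 2·6=12, R→D1 9·24=216, S→D2 4·22=88, T→D1 9·25=225, U→D4 3·25=75, V→D1 8·4=32, W→D2 4·17=68. Service 791; fixed 1892; total 2683.
No other subset beats 1525.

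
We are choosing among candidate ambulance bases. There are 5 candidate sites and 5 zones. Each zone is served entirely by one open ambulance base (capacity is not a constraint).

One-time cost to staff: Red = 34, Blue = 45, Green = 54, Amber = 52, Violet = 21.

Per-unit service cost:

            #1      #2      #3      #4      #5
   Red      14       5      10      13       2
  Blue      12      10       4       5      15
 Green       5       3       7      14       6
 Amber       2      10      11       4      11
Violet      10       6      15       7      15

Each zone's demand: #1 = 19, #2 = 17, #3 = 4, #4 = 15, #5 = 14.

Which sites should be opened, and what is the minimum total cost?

Open Red and Amber; minimum total cost 337.

For any fixed open set, each zone goes to its cheapest open site; total = fixed + service.
{Red, Amber}: #1→Amber 2·19=38, #2→Red 5·17=85, #3→Red 10·4=40, #4→Amber 4·15=60, #5→Red 2·14=28. Service 251; fixed 86; total 337.
{Red, Green, Amber}: service 205 + fixed 140 = 345
{Red, Blue, Amber}: #1→Amber 2·19=38, #2→Red 5·17=85, #3→Blue 4·4=16, #4→Amber 4·15=60, #5→Red 2·14=28. Service 227; fixed 131; total 358.
{Red, Blue, Green, Amber, Violet}: #1→Amber 2·19=38, #2→Green 3·17=51, #3→Blue 4·4=16, #4→Amber 4·15=60, #5→Red 2·14=28. Service 193; fixed 206; total 399.
No other subset beats 337.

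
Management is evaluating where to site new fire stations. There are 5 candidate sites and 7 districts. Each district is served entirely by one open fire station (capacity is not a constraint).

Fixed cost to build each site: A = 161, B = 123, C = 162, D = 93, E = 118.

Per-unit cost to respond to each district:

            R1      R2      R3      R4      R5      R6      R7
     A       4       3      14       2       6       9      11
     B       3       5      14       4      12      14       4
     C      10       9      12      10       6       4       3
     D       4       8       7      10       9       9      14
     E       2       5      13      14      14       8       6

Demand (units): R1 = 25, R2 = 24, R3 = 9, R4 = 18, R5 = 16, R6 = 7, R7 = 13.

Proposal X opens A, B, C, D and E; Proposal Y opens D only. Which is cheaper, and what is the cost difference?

Proposal X: {A, B, C, D, E}: R1→E 2·25=50, R2→A 3·24=72, R3→D 7·9=63, R4→A 2·18=36, R5→A 6·16=96, R6→C 4·7=28, R7→C 3·13=39. Service 384; fixed 657; total 1041.
Proposal Y: {D}: R1→D 4·25=100, R2→D 8·24=192, R3→D 7·9=63, R4→D 10·18=180, R5→D 9·16=144, R6→D 9·7=63, R7→D 14·13=182. Service 924; fixed 93; total 1017.
Difference: |1041 − 1017| = 24.

Proposal Y is cheaper by 24.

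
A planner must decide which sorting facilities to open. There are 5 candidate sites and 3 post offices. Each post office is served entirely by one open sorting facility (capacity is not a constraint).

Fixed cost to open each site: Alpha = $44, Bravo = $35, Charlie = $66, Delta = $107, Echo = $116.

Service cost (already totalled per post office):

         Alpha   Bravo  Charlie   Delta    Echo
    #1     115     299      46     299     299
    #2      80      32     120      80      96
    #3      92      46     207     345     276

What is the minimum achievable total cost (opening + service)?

For any fixed open set, each post office goes to its cheapest open site; total = fixed + service.
{Bravo, Charlie}: #1→Charlie 46, #2→Bravo 32, #3→Bravo 46. Service 124; fixed 101; total 225.
{Alpha, Bravo, Charlie}: service 124 + fixed 145 = 269
{Alpha, Bravo}: service 193 + fixed 79 = 272
{Alpha, Bravo, Charlie, Delta, Echo}: service 124 + fixed 368 = 492
No other subset beats 225.

Minimum total cost: 225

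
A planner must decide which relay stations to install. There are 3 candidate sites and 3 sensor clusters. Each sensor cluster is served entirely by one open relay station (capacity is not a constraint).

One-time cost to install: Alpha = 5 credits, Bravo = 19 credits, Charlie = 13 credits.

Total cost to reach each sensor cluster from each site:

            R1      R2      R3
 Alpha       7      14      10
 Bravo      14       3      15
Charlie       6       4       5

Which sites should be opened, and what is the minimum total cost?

Open Charlie only; minimum total cost 28.

For any fixed open set, each sensor cluster goes to its cheapest open site; total = fixed + service.
{Charlie}: R1→Charlie 6, R2→Charlie 4, R3→Charlie 5. Service 15; fixed 13; total 28.
{Alpha, Charlie}: R1→Charlie 6, R2→Charlie 4, R3→Charlie 5. Service 15; fixed 18; total 33.
{Alpha}: service 31 + fixed 5 = 36
{Alpha, Bravo, Charlie}: R1→Charlie 6, R2→Bravo 3, R3→Charlie 5. Service 14; fixed 37; total 51.
(All 7 nonempty subsets were checked; Charlie only is lowest.)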